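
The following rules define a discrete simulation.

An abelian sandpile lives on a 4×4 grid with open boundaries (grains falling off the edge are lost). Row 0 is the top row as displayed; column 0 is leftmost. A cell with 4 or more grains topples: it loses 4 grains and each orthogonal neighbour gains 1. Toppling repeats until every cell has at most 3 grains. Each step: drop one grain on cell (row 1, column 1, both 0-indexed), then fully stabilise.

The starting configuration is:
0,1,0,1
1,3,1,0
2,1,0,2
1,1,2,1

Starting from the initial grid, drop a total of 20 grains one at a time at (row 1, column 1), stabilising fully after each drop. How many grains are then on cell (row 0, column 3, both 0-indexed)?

2

0) 0,1,0,1
1,3,1,0
2,1,0,2
1,1,2,1
1) 0,2,0,1
2,0,2,0
2,2,0,2
1,1,2,1
2) 0,2,0,1
2,1,2,0
2,2,0,2
1,1,2,1
3) 0,2,0,1
2,2,2,0
2,2,0,2
1,1,2,1
4) 0,2,0,1
2,3,2,0
2,2,0,2
1,1,2,1
5) 0,3,0,1
3,0,3,0
2,3,0,2
1,1,2,1
6) 0,3,0,1
3,1,3,0
2,3,0,2
1,1,2,1
7) 0,3,0,1
3,2,3,0
2,3,0,2
1,1,2,1
8) 0,3,0,1
3,3,3,0
2,3,0,2
1,1,2,1
9) 2,1,2,1
2,0,1,1
0,2,2,2
2,2,2,1
10) 2,1,2,1
2,1,1,1
0,2,2,2
2,2,2,1
11) 2,1,2,1
2,2,1,1
0,2,2,2
2,2,2,1
12) 2,1,2,1
2,3,1,1
0,2,2,2
2,2,2,1
13) 2,2,2,1
3,0,2,1
0,3,2,2
2,2,2,1
14) 2,2,2,1
3,1,2,1
0,3,2,2
2,2,2,1
15) 2,2,2,1
3,2,2,1
0,3,2,2
2,2,2,1
16) 2,2,2,1
3,3,2,1
0,3,2,2
2,2,2,1
17) 3,3,2,1
0,2,3,1
2,0,3,2
2,3,2,1
18) 3,3,2,1
0,3,3,1
2,0,3,2
2,3,2,1
19) 0,2,0,2
2,2,2,2
2,2,0,3
2,3,3,1
20) 0,2,0,2
2,3,2,2
2,2,0,3
2,3,3,1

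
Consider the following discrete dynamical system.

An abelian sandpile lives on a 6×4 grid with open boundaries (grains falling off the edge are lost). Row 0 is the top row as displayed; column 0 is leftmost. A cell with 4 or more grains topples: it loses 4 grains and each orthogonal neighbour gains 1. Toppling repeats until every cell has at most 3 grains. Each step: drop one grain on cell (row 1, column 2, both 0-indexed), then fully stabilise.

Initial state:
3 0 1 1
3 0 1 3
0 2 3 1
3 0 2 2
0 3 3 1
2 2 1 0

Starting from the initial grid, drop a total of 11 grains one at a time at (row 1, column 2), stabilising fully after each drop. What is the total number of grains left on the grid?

t=0: 3 0 1 1
3 0 1 3
0 2 3 1
3 0 2 2
0 3 3 1
2 2 1 0
t=1: 3 0 1 1
3 0 2 3
0 2 3 1
3 0 2 2
0 3 3 1
2 2 1 0
t=2: 3 0 1 1
3 0 3 3
0 2 3 1
3 0 2 2
0 3 3 1
2 2 1 0
t=3: 3 0 2 2
3 1 2 0
0 3 0 3
3 0 3 2
0 3 3 1
2 2 1 0
t=4: 3 0 2 2
3 1 3 0
0 3 0 3
3 0 3 2
0 3 3 1
2 2 1 0
t=5: 3 0 3 2
3 2 0 1
0 3 1 3
3 0 3 2
0 3 3 1
2 2 1 0
t=6: 3 0 3 2
3 2 1 1
0 3 1 3
3 0 3 2
0 3 3 1
2 2 1 0
t=7: 3 0 3 2
3 2 2 1
0 3 1 3
3 0 3 2
0 3 3 1
2 2 1 0
t=8: 3 0 3 2
3 2 3 1
0 3 1 3
3 0 3 2
0 3 3 1
2 2 1 0
t=9: 3 1 0 3
3 3 1 2
0 3 2 3
3 0 3 2
0 3 3 1
2 2 1 0
t=10: 3 1 0 3
3 3 2 2
0 3 2 3
3 0 3 2
0 3 3 1
2 2 1 0
t=11: 3 1 0 3
3 3 3 2
0 3 2 3
3 0 3 2
0 3 3 1
2 2 1 0

46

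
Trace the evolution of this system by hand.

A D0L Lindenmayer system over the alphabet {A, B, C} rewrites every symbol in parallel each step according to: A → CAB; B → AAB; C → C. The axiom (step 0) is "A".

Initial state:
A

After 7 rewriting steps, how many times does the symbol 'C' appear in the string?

step 0: A
step 1: CAB
step 2: CCABAAB
step 3: CCCABAABCABCABAAB
step 4: CCCCABAABCABCABAABCCABAABCCABAABCABCABAAB
step 5: CCCCCABAABCABCABAABCCABAABCCABAABCABCABAABCCCABAABCABCABAABCCCABAABCABCABAABCCABAABCCABAABCABCABAAB
step 6: CCCCCCABAABCABCABAABCCABAABCCABAABCABCABAABCCCABAABCABCABA…BCCCABAABCABCABAABCCCABAABCABCABAABCCABAABCCABAABCABCABAAB  (len 239)
step 7: CCCCCCCABAABCABCABAABCCABAABCCABAABCABCABAABCCCABAABCABCAB…BCCCABAABCABCABAABCCCABAABCABCABAABCCABAABCCABAABCABCABAAB  (len 577)

169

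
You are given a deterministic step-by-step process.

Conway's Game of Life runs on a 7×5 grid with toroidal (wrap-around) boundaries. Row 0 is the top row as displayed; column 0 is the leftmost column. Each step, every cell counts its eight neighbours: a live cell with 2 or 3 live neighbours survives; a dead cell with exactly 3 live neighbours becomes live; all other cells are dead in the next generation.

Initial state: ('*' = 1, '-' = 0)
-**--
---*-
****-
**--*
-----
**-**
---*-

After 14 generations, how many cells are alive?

7

gen 0: -**--
---*-
****-
**--*
-----
**-**
---*-
gen 1: --**-
*--**
---*-
---**
--**-
*-***
---*-
gen 2: --*--
-----
*-*--
----*
**---
-*---
-*---
gen 3: -----
-*---
-----
----*
**---
-**--
-**--
gen 4: -**--
-----
-----
*----
***--
-----
-**--
gen 5: -**--
-----
-----
*----
**---
*----
-**--
gen 6: -**--
-----
-----
**---
**--*
*-*--
*-*--
gen 7: -**--
-----
-----
-*--*
--*-*
--**-
*-**-
gen 8: -***-
-----
-----
*--*-
***-*
-----
----*
gen 9: --**-
--*--
-----
*-**-
*****
-*-**
--**-
gen 10: -*---
--**-
-***-
*----
-----
-----
-*---
gen 11: -*---
---*-
-*-**
-**--
-----
-----
-----
gen 12: -----
*--**
**-**
****-
-----
-----
-----
gen 13: ----*
-***-
-----
---*-
-**--
-----
-----
gen 14: --**-
--**-
---*-
--*--
--*--
-----
-----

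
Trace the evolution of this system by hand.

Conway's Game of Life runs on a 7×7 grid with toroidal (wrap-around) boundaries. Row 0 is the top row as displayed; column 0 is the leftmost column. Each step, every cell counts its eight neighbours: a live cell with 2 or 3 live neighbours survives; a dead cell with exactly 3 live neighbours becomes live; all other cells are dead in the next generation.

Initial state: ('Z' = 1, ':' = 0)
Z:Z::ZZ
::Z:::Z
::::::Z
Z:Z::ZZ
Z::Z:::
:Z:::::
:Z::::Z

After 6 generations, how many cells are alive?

7

step 0: Z:Z::ZZ
::Z:::Z
::::::Z
Z:Z::ZZ
Z::Z:::
:Z:::::
:Z::::Z
step 1: ::Z::Z:
:Z:::::
:Z:::::
ZZ:::Z:
Z:Z::::
:ZZ::::
:ZZ::ZZ
step 2: Z:Z::ZZ
:ZZ::::
:ZZ::::
Z:Z:::Z
Z:Z:::Z
:::Z::Z
Z::Z:ZZ
step 3: ::ZZZZ:
:::Z::Z
:::Z:::
::ZZ::Z
::ZZ:Z:
:ZZZZ::
:ZZZ:::
step 4: :Z:::Z:
:::::Z:
:::ZZ::
:::::::
:::::Z:
:::::::
:::::Z:
step 5: ::::ZZZ
:::::Z:
::::Z::
::::Z::
:::::::
:::::::
:::::::
step 6: ::::ZZZ
::::::Z
::::ZZ:
:::::::
:::::::
:::::::
:::::Z:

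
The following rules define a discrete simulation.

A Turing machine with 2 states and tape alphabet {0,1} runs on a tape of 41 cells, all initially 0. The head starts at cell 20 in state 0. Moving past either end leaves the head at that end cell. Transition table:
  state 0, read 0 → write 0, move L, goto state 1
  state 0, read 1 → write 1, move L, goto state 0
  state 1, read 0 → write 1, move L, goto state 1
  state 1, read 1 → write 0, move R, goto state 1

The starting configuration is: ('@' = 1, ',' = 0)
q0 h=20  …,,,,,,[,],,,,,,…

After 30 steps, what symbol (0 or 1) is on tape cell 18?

step 0: q0 h=20  …,,,,,,[,],,,,,,…
step 1: q1 h=19  …,,,,,,[,],,,,,,…
step 2: q1 h=18  …,,,,,,[,]@,,,,,…
step 3: q1 h=17  …,,,,,,[,]@@,,,,…
step 4: q1 h=16  …,,,,,,[,]@@@,,,…
step 5: q1 h=15  …,,,,,,[,]@@@@,,…
step 6: q1 h=14  …,,,,,,[,]@@@@@,…
step 7: q1 h=13  …,,,,,,[,]@@@@@@…
step 8: q1 h=12  …,,,,,,[,]@@@@@@…
step 9: q1 h=11  …,,,,,,[,]@@@@@@…
step 10: q1 h=10  …,,,,,,[,]@@@@@@…
step 11: q1 h= 9  …,,,,,,[,]@@@@@@…
step 12: q1 h= 8  …,,,,,,[,]@@@@@@…
step 13: q1 h= 7  …,,,,,,[,]@@@@@@…
step 14: q1 h= 6  |,,,,,,[,]@@@@@@…
step 15: q1 h= 5  |,,,,,[,]@@@@@@…
step 16: q1 h= 4  |,,,,[,]@@@@@@…
step 17: q1 h= 3  |,,,[,]@@@@@@…
step 18: q1 h= 2  |,,[,]@@@@@@…
step 19: q1 h= 1  |,[,]@@@@@@…
step 20: q1 h= 0  |[,]@@@@@@…
step 21: q1 h= 0  |[@]@@@@@@…
step 22: q1 h= 1  |,[@]@@@@@@…
step 23: q1 h= 2  |,,[@]@@@@@@…
step 24: q1 h= 3  |,,,[@]@@@@@@…
step 25: q1 h= 4  |,,,,[@]@@@@@@…
step 26: q1 h= 5  |,,,,,[@]@@@@@@…
step 27: q1 h= 6  |,,,,,,[@]@@@@@@…
step 28: q1 h= 7  …,,,,,,[@]@@@@@@…
step 29: q1 h= 8  …,,,,,,[@]@@@@@@…
step 30: q1 h= 9  …,,,,,,[@]@@@@@@…

1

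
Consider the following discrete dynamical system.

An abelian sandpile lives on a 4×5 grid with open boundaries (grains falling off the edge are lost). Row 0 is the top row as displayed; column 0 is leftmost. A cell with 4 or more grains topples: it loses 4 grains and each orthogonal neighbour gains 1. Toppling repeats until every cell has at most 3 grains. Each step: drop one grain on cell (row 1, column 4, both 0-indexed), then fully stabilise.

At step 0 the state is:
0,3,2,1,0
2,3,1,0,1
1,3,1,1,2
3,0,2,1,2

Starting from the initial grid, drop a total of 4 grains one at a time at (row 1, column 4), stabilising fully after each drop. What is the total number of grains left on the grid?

step 0: 0,3,2,1,0
2,3,1,0,1
1,3,1,1,2
3,0,2,1,2
step 1: 0,3,2,1,0
2,3,1,0,2
1,3,1,1,2
3,0,2,1,2
step 2: 0,3,2,1,0
2,3,1,0,3
1,3,1,1,2
3,0,2,1,2
step 3: 0,3,2,1,1
2,3,1,1,0
1,3,1,1,3
3,0,2,1,2
step 4: 0,3,2,1,1
2,3,1,1,1
1,3,1,1,3
3,0,2,1,2

32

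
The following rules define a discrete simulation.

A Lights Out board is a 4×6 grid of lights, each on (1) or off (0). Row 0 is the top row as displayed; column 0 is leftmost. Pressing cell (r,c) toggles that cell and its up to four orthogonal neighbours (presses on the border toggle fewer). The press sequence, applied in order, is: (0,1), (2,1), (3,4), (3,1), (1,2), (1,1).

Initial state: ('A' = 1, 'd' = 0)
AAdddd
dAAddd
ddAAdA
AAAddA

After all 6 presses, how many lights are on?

0) AAdddd
dAAddd
ddAAdA
AAAddA
1) ddAddd
ddAddd
ddAAdA
AAAddA
2) ddAddd
dAAddd
AAdAdA
AdAddA
3) ddAddd
dAAddd
AAdAAA
AdAAAd
4) ddAddd
dAAddd
AddAAA
dAdAAd
5) dddddd
dddAdd
AdAAAA
dAdAAd
6) dAdddd
AAAAdd
AAAAAA
dAdAAd

14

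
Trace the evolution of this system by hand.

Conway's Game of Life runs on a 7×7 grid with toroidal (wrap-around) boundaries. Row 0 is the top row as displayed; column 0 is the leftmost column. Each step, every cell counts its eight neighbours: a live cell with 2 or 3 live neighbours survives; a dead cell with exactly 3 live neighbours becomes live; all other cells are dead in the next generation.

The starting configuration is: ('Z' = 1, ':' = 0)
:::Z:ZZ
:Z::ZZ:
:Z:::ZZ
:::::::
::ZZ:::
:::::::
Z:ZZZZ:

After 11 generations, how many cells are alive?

8

gen 0: :::Z:ZZ
:Z::ZZ:
:Z:::ZZ
:::::::
::ZZ:::
:::::::
Z:ZZZZ:
gen 1: ZZ:::::
::Z::::
Z:::ZZZ
::Z::::
:::::::
:Z:::::
::ZZ:Z:
gen 2: :Z:Z:::
:::::Z:
:Z:Z:ZZ
:::::ZZ
:::::::
::Z::::
Z:Z::::
gen 3: :ZZ::::
Z::::ZZ
Z::::::
Z:::ZZZ
:::::::
:Z:::::
::ZZ:::
gen 4: ZZZZ::Z
Z:::::Z
:Z::Z::
Z::::ZZ
Z::::ZZ
::Z::::
:::Z:::
gen 5: :ZZZ::Z
:::Z:ZZ
:Z:::::
:Z::Z::
ZZ:::Z:
::::::Z
Z::Z:::
gen 6: :Z:Z:ZZ
:Z:ZZZZ
Z:Z:ZZ:
:ZZ::::
ZZ:::ZZ
:Z::::Z
ZZ:Z::Z
gen 7: :Z:Z:::
:Z:::::
Z::::::
::ZZZ::
:::::ZZ
:::::::
:Z::Z::
gen 8: ZZ:::::
ZZZ::::
:ZZZ:::
:::ZZZZ
:::ZZZ:
:::::Z:
::Z::::
gen 9: Z::::::
:::Z:::
:::::ZZ
::::::Z
:::Z:::
:::Z:Z:
:Z:::::
gen 10: :::::::
::::::Z
:::::ZZ
:::::ZZ
::::Z::
::Z:Z::
:::::::
gen 11: :::::::
:::::ZZ
Z::::::
::::Z:Z
:::ZZ::
:::Z:::
:::::::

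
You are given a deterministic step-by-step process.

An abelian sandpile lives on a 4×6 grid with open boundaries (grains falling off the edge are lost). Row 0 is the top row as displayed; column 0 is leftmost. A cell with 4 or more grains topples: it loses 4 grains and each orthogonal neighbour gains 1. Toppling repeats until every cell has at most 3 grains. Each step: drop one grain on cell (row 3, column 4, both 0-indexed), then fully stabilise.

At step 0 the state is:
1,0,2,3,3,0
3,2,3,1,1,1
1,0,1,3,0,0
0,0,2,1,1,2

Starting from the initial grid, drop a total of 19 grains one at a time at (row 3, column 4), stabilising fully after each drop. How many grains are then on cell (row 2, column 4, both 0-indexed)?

2

k=0  1,0,2,3,3,0
3,2,3,1,1,1
1,0,1,3,0,0
0,0,2,1,1,2
k=1  1,0,2,3,3,0
3,2,3,1,1,1
1,0,1,3,0,0
0,0,2,1,2,2
k=2  1,0,2,3,3,0
3,2,3,1,1,1
1,0,1,3,0,0
0,0,2,1,3,2
k=3  1,0,2,3,3,0
3,2,3,1,1,1
1,0,1,3,1,0
0,0,2,2,0,3
k=4  1,0,2,3,3,0
3,2,3,1,1,1
1,0,1,3,1,0
0,0,2,2,1,3
k=5  1,0,2,3,3,0
3,2,3,1,1,1
1,0,1,3,1,0
0,0,2,2,2,3
k=6  1,0,2,3,3,0
3,2,3,1,1,1
1,0,1,3,1,0
0,0,2,2,3,3
k=7  1,0,2,3,3,0
3,2,3,1,1,1
1,0,1,3,2,1
0,0,2,3,1,0
k=8  1,0,2,3,3,0
3,2,3,1,1,1
1,0,1,3,2,1
0,0,2,3,2,0
k=9  1,0,2,3,3,0
3,2,3,1,1,1
1,0,1,3,2,1
0,0,2,3,3,0
k=10  1,0,2,3,3,0
3,2,3,2,2,1
1,0,2,1,0,2
0,0,3,1,2,1
k=11  1,0,2,3,3,0
3,2,3,2,2,1
1,0,2,1,0,2
0,0,3,1,3,1
k=12  1,0,2,3,3,0
3,2,3,2,2,1
1,0,2,1,1,2
0,0,3,2,0,2
k=13  1,0,2,3,3,0
3,2,3,2,2,1
1,0,2,1,1,2
0,0,3,2,1,2
k=14  1,0,2,3,3,0
3,2,3,2,2,1
1,0,2,1,1,2
0,0,3,2,2,2
k=15  1,0,2,3,3,0
3,2,3,2,2,1
1,0,2,1,1,2
0,0,3,2,3,2
k=16  1,0,2,3,3,0
3,2,3,2,2,1
1,0,2,1,2,2
0,0,3,3,0,3
k=17  1,0,2,3,3,0
3,2,3,2,2,1
1,0,2,1,2,2
0,0,3,3,1,3
k=18  1,0,2,3,3,0
3,2,3,2,2,1
1,0,2,1,2,2
0,0,3,3,2,3
k=19  1,0,2,3,3,0
3,2,3,2,2,1
1,0,2,1,2,2
0,0,3,3,3,3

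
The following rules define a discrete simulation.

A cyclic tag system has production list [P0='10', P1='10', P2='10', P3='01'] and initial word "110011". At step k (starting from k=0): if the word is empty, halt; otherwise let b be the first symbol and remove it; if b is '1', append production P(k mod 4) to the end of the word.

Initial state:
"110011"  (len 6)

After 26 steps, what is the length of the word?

k=0  "110011"  (len 6)
k=1  "1001110"  (len 7)
k=2  "00111010"  (len 8)
k=3  "0111010"  (len 7)
k=4  "111010"  (len 6)
k=5  "1101010"  (len 7)
k=6  "10101010"  (len 8)
k=7  "010101010"  (len 9)
k=8  "10101010"  (len 8)
k=9  "010101010"  (len 9)
k=10  "10101010"  (len 8)
k=11  "010101010"  (len 9)
k=12  "10101010"  (len 8)
k=13  "010101010"  (len 9)
k=14  "10101010"  (len 8)
k=15  "010101010"  (len 9)
k=16  "10101010"  (len 8)
k=17  "010101010"  (len 9)
k=18  "10101010"  (len 8)
k=19  "010101010"  (len 9)
k=20  "10101010"  (len 8)
k=21  "010101010"  (len 9)
k=22  "10101010"  (len 8)
k=23  "010101010"  (len 9)
k=24  "10101010"  (len 8)
k=25  "010101010"  (len 9)
k=26  "10101010"  (len 8)

8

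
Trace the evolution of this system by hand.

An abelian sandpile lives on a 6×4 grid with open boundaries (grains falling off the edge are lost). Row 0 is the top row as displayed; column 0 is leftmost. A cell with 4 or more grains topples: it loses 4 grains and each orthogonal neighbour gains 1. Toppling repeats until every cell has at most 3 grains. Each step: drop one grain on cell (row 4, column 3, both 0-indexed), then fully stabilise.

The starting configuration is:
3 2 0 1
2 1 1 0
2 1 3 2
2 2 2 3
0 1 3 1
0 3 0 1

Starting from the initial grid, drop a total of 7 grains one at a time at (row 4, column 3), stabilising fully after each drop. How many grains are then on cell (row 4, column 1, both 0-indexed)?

2

0) 3 2 0 1
2 1 1 0
2 1 3 2
2 2 2 3
0 1 3 1
0 3 0 1
1) 3 2 0 1
2 1 1 0
2 1 3 2
2 2 2 3
0 1 3 2
0 3 0 1
2) 3 2 0 1
2 1 1 0
2 1 3 2
2 2 2 3
0 1 3 3
0 3 0 1
3) 3 2 0 1
2 1 2 1
2 2 1 0
2 3 1 2
0 2 1 2
0 3 1 2
4) 3 2 0 1
2 1 2 1
2 2 1 0
2 3 1 2
0 2 1 3
0 3 1 2
5) 3 2 0 1
2 1 2 1
2 2 1 0
2 3 1 3
0 2 2 0
0 3 1 3
6) 3 2 0 1
2 1 2 1
2 2 1 0
2 3 1 3
0 2 2 1
0 3 1 3
7) 3 2 0 1
2 1 2 1
2 2 1 0
2 3 1 3
0 2 2 2
0 3 1 3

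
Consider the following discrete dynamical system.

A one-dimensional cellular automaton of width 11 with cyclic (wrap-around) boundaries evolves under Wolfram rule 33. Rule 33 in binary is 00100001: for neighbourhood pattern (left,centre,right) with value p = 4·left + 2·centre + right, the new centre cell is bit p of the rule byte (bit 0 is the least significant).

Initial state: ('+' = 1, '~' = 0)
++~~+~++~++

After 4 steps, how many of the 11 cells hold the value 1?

5

k=0  ++~~+~++~++
k=1  ~~~~~+~~+~~
k=2  ++++~~~~~~+
k=3  ~~~~~++++~~
k=4  ++++~~~~~~+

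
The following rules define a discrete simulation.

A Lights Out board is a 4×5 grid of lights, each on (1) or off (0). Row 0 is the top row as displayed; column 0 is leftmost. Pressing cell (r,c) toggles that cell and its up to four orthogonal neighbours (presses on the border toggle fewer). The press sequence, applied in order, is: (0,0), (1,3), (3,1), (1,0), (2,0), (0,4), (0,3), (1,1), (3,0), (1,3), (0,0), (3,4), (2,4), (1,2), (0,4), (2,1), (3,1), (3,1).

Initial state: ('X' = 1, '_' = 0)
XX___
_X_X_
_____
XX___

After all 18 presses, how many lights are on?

9

step 0: XX___
_X_X_
_____
XX___
step 1: _____
XX_X_
_____
XX___
step 2: ___X_
XXX_X
___X_
XX___
step 3: ___X_
XXX_X
_X_X_
__X__
step 4: X__X_
__X_X
XX_X_
__X__
step 5: X__X_
X_X_X
___X_
X_X__
step 6: X___X
X_X__
___X_
X_X__
step 7: X_XX_
X_XX_
___X_
X_X__
step 8: XXXX_
_X_X_
_X_X_
X_X__
step 9: XXXX_
_X_X_
XX_X_
_XX__
step 10: XXX__
_XX_X
XX___
_XX__
step 11: __X__
XXX_X
XX___
_XX__
step 12: __X__
XXX_X
XX__X
_XXXX
step 13: __X__
XXX__
XX_X_
_XXX_
step 14: _____
X__X_
XXXX_
_XXX_
step 15: ___XX
X__XX
XXXX_
_XXX_
step 16: ___XX
XX_XX
___X_
__XX_
step 17: ___XX
XX_XX
_X_X_
XX_X_
step 18: ___XX
XX_XX
___X_
__XX_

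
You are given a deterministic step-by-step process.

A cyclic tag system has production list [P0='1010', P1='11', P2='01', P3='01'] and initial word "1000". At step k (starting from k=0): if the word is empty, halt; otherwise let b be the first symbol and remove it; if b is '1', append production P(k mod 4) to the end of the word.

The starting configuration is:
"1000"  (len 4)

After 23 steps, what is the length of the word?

13

[0] "1000"  (len 4)
[1] "0001010"  (len 7)
[2] "001010"  (len 6)
[3] "01010"  (len 5)
[4] "1010"  (len 4)
[5] "0101010"  (len 7)
[6] "101010"  (len 6)
[7] "0101001"  (len 7)
[8] "101001"  (len 6)
[9] "010011010"  (len 9)
[10] "10011010"  (len 8)
[11] "001101001"  (len 9)
[12] "01101001"  (len 8)
[13] "1101001"  (len 7)
[14] "10100111"  (len 8)
[15] "010011101"  (len 9)
[16] "10011101"  (len 8)
[17] "00111011010"  (len 11)
[18] "0111011010"  (len 10)
[19] "111011010"  (len 9)
[20] "1101101001"  (len 10)
[21] "1011010011010"  (len 13)
[22] "01101001101011"  (len 14)
[23] "1101001101011"  (len 13)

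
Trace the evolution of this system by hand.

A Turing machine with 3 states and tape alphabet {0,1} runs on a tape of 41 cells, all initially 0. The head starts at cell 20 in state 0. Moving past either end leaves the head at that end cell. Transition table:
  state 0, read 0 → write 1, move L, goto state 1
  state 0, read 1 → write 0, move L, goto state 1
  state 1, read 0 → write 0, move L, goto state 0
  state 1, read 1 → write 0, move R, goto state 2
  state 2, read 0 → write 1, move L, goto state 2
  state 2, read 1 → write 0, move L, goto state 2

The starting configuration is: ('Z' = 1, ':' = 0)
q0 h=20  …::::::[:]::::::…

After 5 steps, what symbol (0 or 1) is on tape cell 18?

1

gen 0: q0 h=20  …::::::[:]::::::…
gen 1: q1 h=19  …::::::[:]Z:::::…
gen 2: q0 h=18  …::::::[:]:Z::::…
gen 3: q1 h=17  …::::::[:]Z:Z:::…
gen 4: q0 h=16  …::::::[:]:Z:Z::…
gen 5: q1 h=15  …::::::[:]Z:Z:Z:…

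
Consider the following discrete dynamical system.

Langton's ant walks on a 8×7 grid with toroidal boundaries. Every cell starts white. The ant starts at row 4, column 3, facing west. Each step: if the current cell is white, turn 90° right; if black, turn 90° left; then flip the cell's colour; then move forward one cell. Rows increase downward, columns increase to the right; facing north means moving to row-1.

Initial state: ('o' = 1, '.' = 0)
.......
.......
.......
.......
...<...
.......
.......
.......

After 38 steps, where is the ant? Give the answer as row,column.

5,6

t=0: .......
.......
.......
.......
...<...
.......
.......
.......
t=1: .......
.......
.......
...^...
...o...
.......
.......
.......
t=2: .......
.......
.......
...o>..
...o...
.......
.......
.......
t=3: .......
.......
.......
...oo..
...ov..
.......
.......
.......
t=4: .......
.......
.......
...oo..
...<o..
.......
.......
.......
t=5: .......
.......
.......
...oo..
....o..
...v...
.......
.......
t=6: .......
.......
.......
...oo..
....o..
..<o...
.......
.......
t=7: .......
.......
.......
...oo..
..^.o..
..oo...
.......
.......
t=8: .......
.......
.......
...oo..
..o>o..
..oo...
.......
.......
t=9: .......
.......
.......
...oo..
..ooo..
..ov...
.......
.......
t=10: .......
.......
.......
...oo..
..ooo..
..o.>..
.......
.......
t=11: .......
.......
.......
...oo..
..ooo..
..o.o..
....v..
.......
t=12: .......
.......
.......
...oo..
..ooo..
..o.o..
...<o..
.......
t=13: .......
.......
.......
...oo..
..ooo..
..o^o..
...oo..
.......
t=14: .......
.......
.......
...oo..
..ooo..
..oo>..
...oo..
.......
t=15: .......
.......
.......
...oo..
..oo^..
..oo...
...oo..
.......
t=16: .......
.......
.......
...oo..
..o<...
..oo...
...oo..
.......
t=17: .......
.......
.......
...oo..
..o....
..ov...
...oo..
.......
t=18: .......
.......
.......
...oo..
..o....
..o.>..
...oo..
.......
t=19: .......
.......
.......
...oo..
..o....
..o.o..
...ov..
.......
t=20: .......
.......
.......
...oo..
..o....
..o.o..
...o.>.
.......
t=21: .......
.......
.......
...oo..
..o....
..o.o..
...o.o.
.....v.
t=22: .......
.......
.......
...oo..
..o....
..o.o..
...o.o.
....<o.
t=23: .......
.......
.......
...oo..
..o....
..o.o..
...o^o.
....oo.
t=24: .......
.......
.......
...oo..
..o....
..o.o..
...oo>.
....oo.
t=25: .......
.......
.......
...oo..
..o....
..o.o^.
...oo..
....oo.
t=26: .......
.......
.......
...oo..
..o....
..o.oo>
...oo..
....oo.
t=27: .......
.......
.......
...oo..
..o....
..o.ooo
...oo.v
....oo.
t=28: .......
.......
.......
...oo..
..o....
..o.ooo
...oo<o
....oo.
t=29: .......
.......
.......
...oo..
..o....
..o.o^o
...oooo
....oo.
t=30: .......
.......
.......
...oo..
..o....
..o.<.o
...oooo
....oo.
t=31: .......
.......
.......
...oo..
..o....
..o...o
...ovoo
....oo.
t=32: .......
.......
.......
...oo..
..o....
..o...o
...o.>o
....oo.
t=33: .......
.......
.......
...oo..
..o....
..o..^o
...o..o
....oo.
t=34: .......
.......
.......
...oo..
..o....
..o..o>
...o..o
....oo.
t=35: .......
.......
.......
...oo..
..o...^
..o..o.
...o..o
....oo.
t=36: .......
.......
.......
...oo..
>.o...o
..o..o.
...o..o
....oo.
t=37: .......
.......
.......
...oo..
o.o...o
v.o..o.
...o..o
....oo.
t=38: .......
.......
.......
...oo..
o.o...o
o.o..o<
...o..o
....oo.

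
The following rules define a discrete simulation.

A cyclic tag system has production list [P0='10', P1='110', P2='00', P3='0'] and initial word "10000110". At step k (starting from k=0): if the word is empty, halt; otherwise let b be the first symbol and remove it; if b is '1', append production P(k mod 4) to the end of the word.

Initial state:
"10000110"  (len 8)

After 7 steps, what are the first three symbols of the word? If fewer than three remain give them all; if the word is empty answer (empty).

k=0  "10000110"  (len 8)
k=1  "000011010"  (len 9)
k=2  "00011010"  (len 8)
k=3  "0011010"  (len 7)
k=4  "011010"  (len 6)
k=5  "11010"  (len 5)
k=6  "1010110"  (len 7)
k=7  "01011000"  (len 8)

010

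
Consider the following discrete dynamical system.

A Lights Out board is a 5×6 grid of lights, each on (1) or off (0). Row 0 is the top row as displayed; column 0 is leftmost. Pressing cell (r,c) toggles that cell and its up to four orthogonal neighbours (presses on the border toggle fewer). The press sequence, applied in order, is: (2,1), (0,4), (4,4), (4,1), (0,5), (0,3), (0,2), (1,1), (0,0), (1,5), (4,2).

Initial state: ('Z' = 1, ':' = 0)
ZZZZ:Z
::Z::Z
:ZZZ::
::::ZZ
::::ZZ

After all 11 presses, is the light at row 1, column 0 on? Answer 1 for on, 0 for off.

0

[0] ZZZZ:Z
::Z::Z
:ZZZ::
::::ZZ
::::ZZ
[1] ZZZZ:Z
:ZZ::Z
Z::Z::
:Z::ZZ
::::ZZ
[2] ZZZ:Z:
:ZZ:ZZ
Z::Z::
:Z::ZZ
::::ZZ
[3] ZZZ:Z:
:ZZ:ZZ
Z::Z::
:Z:::Z
:::Z::
[4] ZZZ:Z:
:ZZ:ZZ
Z::Z::
:::::Z
ZZZZ::
[5] ZZZ::Z
:ZZ:Z:
Z::Z::
:::::Z
ZZZZ::
[6] ZZ:ZZZ
:ZZZZ:
Z::Z::
:::::Z
ZZZZ::
[7] Z:Z:ZZ
:Z:ZZ:
Z::Z::
:::::Z
ZZZZ::
[8] ZZZ:ZZ
Z:ZZZ:
ZZ:Z::
:::::Z
ZZZZ::
[9] ::Z:ZZ
::ZZZ:
ZZ:Z::
:::::Z
ZZZZ::
[10] ::Z:Z:
::ZZ:Z
ZZ:Z:Z
:::::Z
ZZZZ::
[11] ::Z:Z:
::ZZ:Z
ZZ:Z:Z
::Z::Z
Z:::::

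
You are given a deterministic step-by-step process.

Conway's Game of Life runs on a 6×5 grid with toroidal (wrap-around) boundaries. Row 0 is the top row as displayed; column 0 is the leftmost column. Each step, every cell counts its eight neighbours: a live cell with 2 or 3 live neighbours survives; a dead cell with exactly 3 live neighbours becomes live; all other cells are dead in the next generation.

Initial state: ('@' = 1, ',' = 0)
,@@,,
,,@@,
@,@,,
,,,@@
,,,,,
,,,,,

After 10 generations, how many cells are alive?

24

k=0  ,@@,,
,,@@,
@,@,,
,,,@@
,,,,,
,,,,,
k=1  ,@@@,
,,,@,
,@@,,
,,,@@
,,,,,
,,,,,
k=2  ,,@@,
,,,@,
,,@,@
,,@@,
,,,,,
,,@,,
k=3  ,,@@,
,,,,@
,,@,@
,,@@,
,,@@,
,,@@,
k=4  ,,@,@
,,@,@
,,@,@
,@,,@
,@,,@
,@,,@
k=5  ,@@,@
@@@,@
,@@,@
,@@,@
,@@@@
,@@,@
k=6  ,,,,@
,,,,@
,,,,@
,,,,@
,,,,@
,,,,@
k=7  @,,@@
@,,@@
@,,@@
@,,@@
@,,@@
@,,@@
k=8  ,@@,,
,@@,,
,@@,,
,@@,,
,@@,,
,@@,,
k=9  @,,@,
@,,@,
@,,@,
@,,@,
@,,@,
@,,@,
k=10  @@@@,
@@@@,
@@@@,
@@@@,
@@@@,
@@@@,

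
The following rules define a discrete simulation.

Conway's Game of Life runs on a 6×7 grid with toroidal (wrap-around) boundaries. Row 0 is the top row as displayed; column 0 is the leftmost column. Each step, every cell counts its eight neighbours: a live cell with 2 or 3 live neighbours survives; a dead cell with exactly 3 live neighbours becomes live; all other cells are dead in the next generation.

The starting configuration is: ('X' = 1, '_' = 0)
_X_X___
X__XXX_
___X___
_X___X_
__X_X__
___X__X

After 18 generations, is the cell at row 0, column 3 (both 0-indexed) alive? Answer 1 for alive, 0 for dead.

t=0: _X_X___
X__XXX_
___X___
_X___X_
__X_X__
___X__X
t=1: X__X_XX
___X___
__XX_XX
__XXX__
__XXXX_
___XX__
t=2: __XX_XX
X__X___
_____X_
_X____X
_____X_
_______
t=3: __XXX_X
__XX_X_
X_____X
_____XX
_______
____XXX
t=4: __X___X
XXX__X_
X___X__
X____XX
____X__
____X_X
t=5: __XX__X
X_XX_X_
____X__
X___XXX
X___X__
___X___
t=6: _X____X
_XX__XX
XX_____
X__XX_X
X__XX__
__XXX__
t=7: _X__X_X
__X__XX
___XX__
__XXXXX
XX____X
XXX_XX_
t=8: ____X__
X_X___X
_______
_XX___X
_______
__XXX__
t=9: _XX_XX_
_______
__X___X
_______
_X_____
___XX__
t=10: __X_XX_
_XXX_X_
_______
_______
_______
_X_XXX_
t=11: ______X
_XXX_X_
__X____
_______
____X__
__XX_X_
t=12: _X___XX
_XXX___
_XXX___
_______
___XX__
___XXX_
t=13: XX___XX
___XX__
_X_X___
____X__
___X_X_
__XX__X
t=14: XX___XX
_X_XXXX
__XX___
__XXX__
__XX_X_
_XXX___
t=15: _______
_X_X___
_X_____
_X_____
_______
___X_X_
t=16: __X_X__
__X____
XX_____
_______
_______
_______
t=17: ___X___
__XX___
_X_____
_______
_______
_______
t=18: __XX___
__XX___
__X____
_______
_______
_______

1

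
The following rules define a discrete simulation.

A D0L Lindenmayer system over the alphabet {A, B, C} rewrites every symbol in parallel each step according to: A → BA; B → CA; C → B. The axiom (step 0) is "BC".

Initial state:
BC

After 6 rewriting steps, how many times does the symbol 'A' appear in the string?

0) BC
1) CAB
2) BBACA
3) CACABABBA
4) BBABBACABACACABA
5) CACABACACABABBACABABBABBACABA
6) BBABBACABABBABBACABACACABABBACABACACABACACABABBACABA

23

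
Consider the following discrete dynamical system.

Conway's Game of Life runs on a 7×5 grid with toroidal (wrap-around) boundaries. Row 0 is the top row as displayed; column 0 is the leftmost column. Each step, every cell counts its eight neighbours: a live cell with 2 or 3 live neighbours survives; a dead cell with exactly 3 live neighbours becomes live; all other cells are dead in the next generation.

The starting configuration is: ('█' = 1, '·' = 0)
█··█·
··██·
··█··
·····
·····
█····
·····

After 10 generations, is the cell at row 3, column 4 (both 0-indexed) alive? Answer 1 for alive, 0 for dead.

t=0: █··█·
··██·
··█··
·····
·····
█····
·····
t=1: ··███
·████
··██·
·····
·····
·····
····█
t=2: ·█···
██···
·█··█
·····
·····
·····
····█
t=3: ·█···
·██··
·█···
·····
·····
·····
·····
t=4: ·██··
███··
·██··
·····
·····
·····
·····
t=5: █·█··
█··█·
█·█··
·····
·····
·····
·····
t=6: ·█··█
█·██·
·█··█
·····
·····
·····
·····
t=7: █████
··██·
█████
·····
·····
·····
·····
t=8: ██··█
·····
██··█
█████
·····
·····
█████
t=9: ·····
·····
·····
··██·
█████
█████
··██·
t=10: ·····
·····
·····
█····
·····
·····
█····

0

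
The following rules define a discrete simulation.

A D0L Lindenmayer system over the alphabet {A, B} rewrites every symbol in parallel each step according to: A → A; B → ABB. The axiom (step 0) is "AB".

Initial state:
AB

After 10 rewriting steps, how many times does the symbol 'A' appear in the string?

k=0  AB
k=1  AABB
k=2  AAABBABB
k=3  AAAABBABBAABBABB
k=4  AAAAABBABBAABBABBAAABBABBAABBABB
k=5  AAAAAABBABBAABBABBAAABBABBAABBABBAAAABBABBAABBABBAAABBABBAABBABB
k=6  AAAAAAABBABBAABBABBAAABBABBAABBABBAAAABBABBAABBABBAAABBABB…BBABBAABBABBAAABBABBAABBABBAAAABBABBAABBABBAAABBABBAABBABB  (len 128)
k=7  AAAAAAAABBABBAABBABBAAABBABBAABBABBAAAABBABBAABBABBAAABBAB…BBABBAABBABBAAABBABBAABBABBAAAABBABBAABBABBAAABBABBAABBABB  (len 256)
k=8  AAAAAAAAABBABBAABBABBAAABBABBAABBABBAAAABBABBAABBABBAAABBA…BBABBAABBABBAAABBABBAABBABBAAAABBABBAABBABBAAABBABBAABBABB  (len 512)
k=9  AAAAAAAAAABBABBAABBABBAAABBABBAABBABBAAAABBABBAABBABBAAABB…BBABBAABBABBAAABBABBAABBABBAAAABBABBAABBABBAAABBABBAABBABB  (len 1024)
k=10  AAAAAAAAAAABBABBAABBABBAAABBABBAABBABBAAAABBABBAABBABBAAAB…BBABBAABBABBAAABBABBAABBABBAAAABBABBAABBABBAAABBABBAABBABB  (len 2048)

1024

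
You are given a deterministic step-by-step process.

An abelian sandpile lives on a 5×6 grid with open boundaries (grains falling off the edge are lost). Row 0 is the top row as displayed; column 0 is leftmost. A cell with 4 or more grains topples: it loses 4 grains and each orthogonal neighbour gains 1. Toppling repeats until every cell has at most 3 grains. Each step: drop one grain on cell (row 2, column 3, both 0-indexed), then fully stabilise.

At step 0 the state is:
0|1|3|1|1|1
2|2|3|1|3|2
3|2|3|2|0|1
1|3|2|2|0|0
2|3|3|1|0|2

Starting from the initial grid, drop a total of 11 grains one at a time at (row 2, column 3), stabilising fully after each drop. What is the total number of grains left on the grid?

0) 0|1|3|1|1|1
2|2|3|1|3|2
3|2|3|2|0|1
1|3|2|2|0|0
2|3|3|1|0|2
1) 0|1|3|1|1|1
2|2|3|1|3|2
3|2|3|3|0|1
1|3|2|2|0|0
2|3|3|1|0|2
2) 0|2|0|2|1|1
2|3|1|3|3|2
3|3|1|1|1|1
1|3|3|3|0|0
2|3|3|1|0|2
3) 0|2|0|2|1|1
2|3|1|3|3|2
3|3|1|2|1|1
1|3|3|3|0|0
2|3|3|1|0|2
4) 0|2|0|2|1|1
2|3|1|3|3|2
3|3|1|3|1|1
1|3|3|3|0|0
2|3|3|1|0|2
5) 1|3|1|3|2|1
0|2|0|2|0|3
1|3|1|3|3|1
3|2|3|1|1|0
3|1|1|3|0|2
6) 1|3|1|3|2|1
0|2|0|3|1|3
1|3|2|1|0|2
3|2|3|2|2|0
3|1|1|3|0|2
7) 1|3|1|3|2|1
0|2|0|3|1|3
1|3|2|2|0|2
3|2|3|2|2|0
3|1|1|3|0|2
8) 1|3|1|3|2|1
0|2|0|3|1|3
1|3|2|3|0|2
3|2|3|2|2|0
3|1|1|3|0|2
9) 1|3|2|0|3|1
0|2|1|1|2|3
1|3|3|1|1|2
3|2|3|3|2|0
3|1|1|3|0|2
10) 1|3|2|0|3|1
0|2|1|1|2|3
1|3|3|2|1|2
3|2|3|3|2|0
3|1|1|3|0|2
11) 1|3|2|0|3|1
0|2|1|1|2|3
1|3|3|3|1|2
3|2|3|3|2|0
3|1|1|3|0|2

55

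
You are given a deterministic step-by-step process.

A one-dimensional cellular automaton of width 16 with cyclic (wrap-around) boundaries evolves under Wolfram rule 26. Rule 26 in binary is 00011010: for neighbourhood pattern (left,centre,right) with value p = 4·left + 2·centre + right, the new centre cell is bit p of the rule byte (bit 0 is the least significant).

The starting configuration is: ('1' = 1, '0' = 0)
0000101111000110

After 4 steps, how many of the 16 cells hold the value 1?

5

[0] 0000101111000110
[1] 0001001000101101
[2] 1010110101001000
[3] 0000100000110101
[4] 1001010001100000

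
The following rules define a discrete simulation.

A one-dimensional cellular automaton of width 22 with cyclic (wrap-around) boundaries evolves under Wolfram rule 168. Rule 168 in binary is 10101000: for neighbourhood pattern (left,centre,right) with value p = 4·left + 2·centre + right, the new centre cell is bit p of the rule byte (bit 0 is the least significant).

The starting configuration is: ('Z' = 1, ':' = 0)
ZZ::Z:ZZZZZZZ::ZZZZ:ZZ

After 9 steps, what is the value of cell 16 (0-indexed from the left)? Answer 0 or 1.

0

gen 0: ZZ::Z:ZZZZZZZ::ZZZZ:ZZ
gen 1: Z::::ZZZZZZZ:::ZZZ:ZZZ
gen 2: :::::ZZZZZZ::::ZZ:ZZZZ
gen 3: :::::ZZZZZ:::::Z:ZZZZ:
gen 4: :::::ZZZZ:::::::ZZZZ::
gen 5: :::::ZZZ::::::::ZZZ:::
gen 6: :::::ZZ:::::::::ZZ::::
gen 7: :::::Z::::::::::Z:::::
gen 8: ::::::::::::::::::::::
gen 9: ::::::::::::::::::::::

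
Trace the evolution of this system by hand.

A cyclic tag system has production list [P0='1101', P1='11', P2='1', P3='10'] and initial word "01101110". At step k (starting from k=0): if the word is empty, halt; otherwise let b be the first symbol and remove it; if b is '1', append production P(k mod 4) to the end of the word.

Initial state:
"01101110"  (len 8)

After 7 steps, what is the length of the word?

[0] "01101110"  (len 8)
[1] "1101110"  (len 7)
[2] "10111011"  (len 8)
[3] "01110111"  (len 8)
[4] "1110111"  (len 7)
[5] "1101111101"  (len 10)
[6] "10111110111"  (len 11)
[7] "01111101111"  (len 11)

11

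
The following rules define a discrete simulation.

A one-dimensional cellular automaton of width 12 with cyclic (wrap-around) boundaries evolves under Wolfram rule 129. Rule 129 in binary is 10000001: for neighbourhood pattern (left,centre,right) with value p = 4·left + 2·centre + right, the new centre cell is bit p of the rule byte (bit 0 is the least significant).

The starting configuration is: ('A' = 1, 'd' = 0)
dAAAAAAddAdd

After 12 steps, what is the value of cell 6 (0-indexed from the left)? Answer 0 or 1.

0

0) dAAAAAAddAdd
1) ddAAAAdddddA
2) dddAAddAAAdd
3) AAddddddAddA
4) AddAAAAddddd
5) ddddAAddAAAd
6) AAAddddddAdd
7) dAddAAAAdddd
8) dddddAAddAAA
9) dAAAddddddAd
10) ddAddAAAAddd
11) AdddddAAddAA
12) ddAAAddddddA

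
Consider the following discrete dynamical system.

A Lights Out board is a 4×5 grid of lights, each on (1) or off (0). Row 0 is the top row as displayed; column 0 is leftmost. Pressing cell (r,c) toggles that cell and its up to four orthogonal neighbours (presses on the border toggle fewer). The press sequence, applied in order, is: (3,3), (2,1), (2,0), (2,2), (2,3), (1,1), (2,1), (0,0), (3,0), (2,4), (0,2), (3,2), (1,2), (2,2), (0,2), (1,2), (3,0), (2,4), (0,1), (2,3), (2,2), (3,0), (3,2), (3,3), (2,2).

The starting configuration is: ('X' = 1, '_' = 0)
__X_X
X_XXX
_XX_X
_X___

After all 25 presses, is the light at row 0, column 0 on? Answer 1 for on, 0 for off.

step 0: __X_X
X_XXX
_XX_X
_X___
step 1: __X_X
X_XXX
_XXXX
_XXXX
step 2: __X_X
XXXXX
X__XX
__XXX
step 3: __X_X
_XXXX
_X_XX
X_XXX
step 4: __X_X
_X_XX
__X_X
X__XX
step 5: __X_X
_X__X
___X_
X___X
step 6: _XX_X
X_X_X
_X_X_
X___X
step 7: _XX_X
XXX_X
X_XX_
XX__X
step 8: X_X_X
_XX_X
X_XX_
XX__X
step 9: X_X_X
_XX_X
__XX_
____X
step 10: X_X_X
_XX__
__X_X
_____
step 11: XX_XX
_X___
__X_X
_____
step 12: XX_XX
_X___
____X
_XXX_
step 13: XXXXX
__XX_
__X_X
_XXX_
step 14: XXXXX
___X_
_X_XX
_X_X_
step 15: X___X
__XX_
_X_XX
_X_X_
step 16: X_X_X
_X___
_XXXX
_X_X_
step 17: X_X_X
_X___
XXXXX
X__X_
step 18: X_X_X
_X__X
XXX__
X__XX
step 19: _X__X
____X
XXX__
X__XX
step 20: _X__X
___XX
XX_XX
X___X
step 21: _X__X
__XXX
X_X_X
X_X_X
step 22: _X__X
__XXX
__X_X
_XX_X
step 23: _X__X
__XXX
____X
___XX
step 24: _X__X
__XXX
___XX
__X__
step 25: _X__X
___XX
_XX_X
_____

0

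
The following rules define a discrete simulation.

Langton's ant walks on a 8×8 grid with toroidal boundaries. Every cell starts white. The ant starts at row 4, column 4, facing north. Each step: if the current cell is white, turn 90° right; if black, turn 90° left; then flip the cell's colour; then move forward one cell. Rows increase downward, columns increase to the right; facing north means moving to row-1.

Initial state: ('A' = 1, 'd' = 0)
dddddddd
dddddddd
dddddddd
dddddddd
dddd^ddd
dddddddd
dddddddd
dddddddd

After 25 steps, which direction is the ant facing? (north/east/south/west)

east

[0] dddddddd
dddddddd
dddddddd
dddddddd
dddd^ddd
dddddddd
dddddddd
dddddddd
[1] dddddddd
dddddddd
dddddddd
dddddddd
ddddA>dd
dddddddd
dddddddd
dddddddd
[2] dddddddd
dddddddd
dddddddd
dddddddd
ddddAAdd
dddddvdd
dddddddd
dddddddd
[3] dddddddd
dddddddd
dddddddd
dddddddd
ddddAAdd
dddd<Add
dddddddd
dddddddd
[4] dddddddd
dddddddd
dddddddd
dddddddd
dddd^Add
ddddAAdd
dddddddd
dddddddd
[5] dddddddd
dddddddd
dddddddd
dddddddd
ddd<dAdd
ddddAAdd
dddddddd
dddddddd
[6] dddddddd
dddddddd
dddddddd
ddd^dddd
dddAdAdd
ddddAAdd
dddddddd
dddddddd
[7] dddddddd
dddddddd
dddddddd
dddA>ddd
dddAdAdd
ddddAAdd
dddddddd
dddddddd
[8] dddddddd
dddddddd
dddddddd
dddAAddd
dddAvAdd
ddddAAdd
dddddddd
dddddddd
[9] dddddddd
dddddddd
dddddddd
dddAAddd
ddd<AAdd
ddddAAdd
dddddddd
dddddddd
[10] dddddddd
dddddddd
dddddddd
dddAAddd
ddddAAdd
dddvAAdd
dddddddd
dddddddd
[11] dddddddd
dddddddd
dddddddd
dddAAddd
ddddAAdd
dd<AAAdd
dddddddd
dddddddd
[12] dddddddd
dddddddd
dddddddd
dddAAddd
dd^dAAdd
ddAAAAdd
dddddddd
dddddddd
[13] dddddddd
dddddddd
dddddddd
dddAAddd
ddA>AAdd
ddAAAAdd
dddddddd
dddddddd
[14] dddddddd
dddddddd
dddddddd
dddAAddd
ddAAAAdd
ddAvAAdd
dddddddd
dddddddd
[15] dddddddd
dddddddd
dddddddd
dddAAddd
ddAAAAdd
ddAd>Add
dddddddd
dddddddd
[16] dddddddd
dddddddd
dddddddd
dddAAddd
ddAA^Add
ddAddAdd
dddddddd
dddddddd
[17] dddddddd
dddddddd
dddddddd
dddAAddd
ddA<dAdd
ddAddAdd
dddddddd
dddddddd
[18] dddddddd
dddddddd
dddddddd
dddAAddd
ddAddAdd
ddAvdAdd
dddddddd
dddddddd
[19] dddddddd
dddddddd
dddddddd
dddAAddd
ddAddAdd
dd<AdAdd
dddddddd
dddddddd
[20] dddddddd
dddddddd
dddddddd
dddAAddd
ddAddAdd
dddAdAdd
ddvddddd
dddddddd
[21] dddddddd
dddddddd
dddddddd
dddAAddd
ddAddAdd
dddAdAdd
d<Addddd
dddddddd
[22] dddddddd
dddddddd
dddddddd
dddAAddd
ddAddAdd
d^dAdAdd
dAAddddd
dddddddd
[23] dddddddd
dddddddd
dddddddd
dddAAddd
ddAddAdd
dA>AdAdd
dAAddddd
dddddddd
[24] dddddddd
dddddddd
dddddddd
dddAAddd
ddAddAdd
dAAAdAdd
dAvddddd
dddddddd
[25] dddddddd
dddddddd
dddddddd
dddAAddd
ddAddAdd
dAAAdAdd
dAd>dddd
dddddddd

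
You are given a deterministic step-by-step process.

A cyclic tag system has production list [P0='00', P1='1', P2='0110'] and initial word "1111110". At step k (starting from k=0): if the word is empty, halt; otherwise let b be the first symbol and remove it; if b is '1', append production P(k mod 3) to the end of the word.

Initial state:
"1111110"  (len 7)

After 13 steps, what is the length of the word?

16

step 0: "1111110"  (len 7)
step 1: "11111000"  (len 8)
step 2: "11110001"  (len 8)
step 3: "11100010110"  (len 11)
step 4: "110001011000"  (len 12)
step 5: "100010110001"  (len 12)
step 6: "000101100010110"  (len 15)
step 7: "00101100010110"  (len 14)
step 8: "0101100010110"  (len 13)
step 9: "101100010110"  (len 12)
step 10: "0110001011000"  (len 13)
step 11: "110001011000"  (len 12)
step 12: "100010110000110"  (len 15)
step 13: "0001011000011000"  (len 16)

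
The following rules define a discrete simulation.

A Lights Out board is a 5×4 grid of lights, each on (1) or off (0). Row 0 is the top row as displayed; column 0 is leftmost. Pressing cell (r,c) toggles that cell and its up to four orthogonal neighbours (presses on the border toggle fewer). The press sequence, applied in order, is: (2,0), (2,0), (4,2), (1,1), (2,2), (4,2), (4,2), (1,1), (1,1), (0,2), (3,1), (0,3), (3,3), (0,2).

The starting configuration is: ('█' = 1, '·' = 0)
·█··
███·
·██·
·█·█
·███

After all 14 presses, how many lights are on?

7

step 0: ·█··
███·
·██·
·█·█
·███
step 1: ·█··
·██·
█·█·
██·█
·███
step 2: ·█··
███·
·██·
·█·█
·███
step 3: ·█··
███·
·██·
·███
····
step 4: ····
····
··█·
·███
····
step 5: ····
··█·
·█·█
·█·█
····
step 6: ····
··█·
·█·█
·███
·███
step 7: ····
··█·
·█·█
·█·█
····
step 8: ·█··
██··
···█
·█·█
····
step 9: ····
··█·
·█·█
·█·█
····
step 10: ·███
····
·█·█
·█·█
····
step 11: ·███
····
···█
█·██
·█··
step 12: ·█··
···█
···█
█·██
·█··
step 13: ·█··
···█
····
█···
·█·█
step 14: ··██
··██
····
█···
·█·█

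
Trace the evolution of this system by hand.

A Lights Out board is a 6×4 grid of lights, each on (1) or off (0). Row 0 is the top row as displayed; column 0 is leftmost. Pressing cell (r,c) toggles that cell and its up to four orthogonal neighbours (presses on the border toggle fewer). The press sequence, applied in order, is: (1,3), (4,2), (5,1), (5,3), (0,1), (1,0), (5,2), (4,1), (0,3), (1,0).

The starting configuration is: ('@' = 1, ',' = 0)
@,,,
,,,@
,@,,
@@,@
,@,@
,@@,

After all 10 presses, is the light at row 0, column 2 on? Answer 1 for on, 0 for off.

0

step 0: @,,,
,,,@
,@,,
@@,@
,@,@
,@@,
step 1: @,,@
,,@,
,@,@
@@,@
,@,@
,@@,
step 2: @,,@
,,@,
,@,@
@@@@
,,@,
,@,,
step 3: @,,@
,,@,
,@,@
@@@@
,@@,
@,@,
step 4: @,,@
,,@,
,@,@
@@@@
,@@@
@,,@
step 5: ,@@@
,@@,
,@,@
@@@@
,@@@
@,,@
step 6: @@@@
@,@,
@@,@
@@@@
,@@@
@,,@
step 7: @@@@
@,@,
@@,@
@@@@
,@,@
@@@,
step 8: @@@@
@,@,
@@,@
@,@@
@,@@
@,@,
step 9: @@,,
@,@@
@@,@
@,@@
@,@@
@,@,
step 10: ,@,,
,@@@
,@,@
@,@@
@,@@
@,@,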